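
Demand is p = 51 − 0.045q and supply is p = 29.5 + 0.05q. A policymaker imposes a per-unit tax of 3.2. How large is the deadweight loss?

53.89

Competitive equilibrium: 51 − 0.045q = 29.5 + 0.05q → q* = 226.3158, p* = 40.8158.
With the tax, the buyer price exceeds the seller price by 3.2: (51 − 0.045q) − (29.5 + 0.05q) = 3.2 → q' = 192.6316.
Δq = 226.3158 − 192.6316 = 33.6842; the wedge equals the tax, 3.2.
Deadweight loss = ½ × 33.6842 × 3.2 = 53.89.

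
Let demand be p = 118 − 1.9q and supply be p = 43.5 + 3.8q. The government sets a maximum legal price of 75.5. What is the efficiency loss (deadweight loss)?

Competitive equilibrium: 118 − 1.9q = 43.5 + 3.8q → q* = 13.0702, p* = 93.1667.
At the ceiling p = 75.5, quantity supplied = (75.5 − 43.5)/3.8 = 8.4211.
Willingness to pay at q' = 8.4211: 118 − 1.9·8.4211 = 101.9999.
Δq = 13.0702 − 8.4211 = 4.6491; wedge = 101.9999 − 75.5 = 26.4999.
DWL = ½ × 4.6491 × 26.4999 = 61.60.

61.60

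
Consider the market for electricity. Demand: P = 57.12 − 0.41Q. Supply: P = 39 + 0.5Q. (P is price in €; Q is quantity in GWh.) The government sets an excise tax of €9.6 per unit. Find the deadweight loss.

€50.64

Competitive equilibrium: 57.12 − 0.41Q = 39 + 0.5Q → Q* = 19.9121, P* = 48.956.
With the tax, the buyer price exceeds the seller price by 9.6: (57.12 − 0.41Q) − (39 + 0.5Q) = 9.6 → Q' = 9.3626.
ΔQ = 19.9121 − 9.3626 = 10.5495; the wedge equals the tax, 9.6.
Welfare loss = ½ × 10.5495 × 9.6 = €50.64.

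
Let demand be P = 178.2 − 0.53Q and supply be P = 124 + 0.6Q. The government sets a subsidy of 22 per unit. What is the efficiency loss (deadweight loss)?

214.16

Competitive equilibrium: 178.2 − 0.53Q = 124 + 0.6Q → Q* = 47.9646, P* = 152.7788.
The subsidy lowers effective supply by 22: P = 102 + 0.6Q.
New quantity: 178.2 − 0.53Q = 102 + 0.6Q → Q' = 67.4336.
Overproduction ΔQ = 67.4336 − 47.9646 = 19.469; wedge = subsidy = 22.
DWL = ½ × 19.469 × 22 = 214.16.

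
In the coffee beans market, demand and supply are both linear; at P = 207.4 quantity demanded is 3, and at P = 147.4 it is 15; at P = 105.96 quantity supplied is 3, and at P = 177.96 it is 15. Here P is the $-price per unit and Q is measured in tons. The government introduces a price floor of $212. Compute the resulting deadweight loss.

Demand slope = (147.4 − 207.4)/(15 − 3) = −5, so P = 222.4 − 5Q.
Supply slope = (177.96 − 105.96)/(15 − 3) = 6, so P = 87.96 + 6Q.
Competitive equilibrium: 222.4 − 5Q = 87.96 + 6Q → Q* = 12.2218, P* = 161.2909.
At the floor P = 212, quantity demanded = (222.4 − 212)/5 = 2.08.
Sellers' marginal cost at Q' = 2.08: 87.96 + 6·2.08 = 100.44.
ΔQ = 12.2218 − 2.08 = 10.1418; wedge = 212 − 100.44 = 111.56.
The triangle = ½ × 10.1418 × 111.56 = $565.71.

$565.71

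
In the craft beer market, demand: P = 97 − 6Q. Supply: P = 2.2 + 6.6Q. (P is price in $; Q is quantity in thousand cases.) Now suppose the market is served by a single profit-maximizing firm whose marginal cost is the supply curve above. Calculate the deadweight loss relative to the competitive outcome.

$37.11 thousand

Competitive equilibrium: 97 − 6Q = 2.2 + 6.6Q → Q* = 7.5238, P* = 51.8571.
Marginal revenue: MR = 97 − 12Q. Set MR = MC: 97 − 12Q = 2.2 + 6.6Q → Q_m = 5.0968.
Price P_m = 97 − 6·5.0968 = 66.4192; MC(Q_m) = 2.2 + 6.6·5.0968 = 35.8389.
Competitive Q* = 7.5238, so ΔQ = 2.427; wedge = 66.4192 − 35.8389 = 30.5803.
DWL = ½ × 2.427 × 30.5803 = $37.11 thousand.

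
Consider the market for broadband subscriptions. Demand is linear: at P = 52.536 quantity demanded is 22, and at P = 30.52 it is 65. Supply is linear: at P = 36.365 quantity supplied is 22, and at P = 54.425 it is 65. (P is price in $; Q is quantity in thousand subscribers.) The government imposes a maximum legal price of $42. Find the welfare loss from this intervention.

Demand slope = (30.52 − 52.536)/(65 − 22) = −0.512, so P = 63.8 − 0.512Q.
Supply slope = (54.425 − 36.365)/(65 − 22) = 0.42, so P = 27.125 + 0.42Q.
Competitive equilibrium: 63.8 − 0.512Q = 27.125 + 0.42Q → Q* = 39.3509, P* = 43.6524.
At the ceiling P = 42, quantity supplied = (42 − 27.125)/0.42 = 35.4167.
Willingness to pay at Q' = 35.4167: 63.8 − 0.512·35.4167 = 45.6666.
ΔQ = 39.3509 − 35.4167 = 3.9342; wedge = 45.6666 − 42 = 3.6666.
DWL = ½ × 3.9342 × 3.6666 = $7.21 thousand.

$7.21 thousand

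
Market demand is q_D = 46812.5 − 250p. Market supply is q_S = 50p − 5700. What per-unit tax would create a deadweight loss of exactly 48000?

In inverse form: demand p = 187.25 − 0.004q, supply p = 114 + 0.02q.
Competitive equilibrium: 187.25 − 0.004q = 114 + 0.02q → q* = 3052.0833, p* = 175.0417.
A tax t gives Δq = t/0.024 and wedge t, so DWL = t²/0.048.
t²/0.048 = 48000 → t² = 2304 → t = 48.

48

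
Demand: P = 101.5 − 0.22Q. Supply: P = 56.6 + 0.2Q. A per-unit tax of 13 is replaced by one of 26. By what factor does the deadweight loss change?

Competitive equilibrium: 101.5 − 0.22Q = 56.6 + 0.2Q → Q* = 106.9048, P* = 77.981.
For a per-unit tax t: ΔQ = t/0.42, so DWL = ½·t·(t/0.42) = t²/0.84.
At t = 13: DWL = 201.190. At t = 26: DWL = 804.762.
Ratio = (26/13)² = 4.

4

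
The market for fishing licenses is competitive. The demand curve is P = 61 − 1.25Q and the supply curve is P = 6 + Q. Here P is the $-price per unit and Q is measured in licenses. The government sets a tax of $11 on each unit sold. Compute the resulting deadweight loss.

$26.89

Competitive equilibrium: 61 − 1.25Q = 6 + Q → Q* = 24.4444, P* = 30.4444.
With the tax, the buyer price exceeds the seller price by 11: (61 − 1.25Q) − (6 + Q) = 11 → Q' = 19.5556.
ΔQ = 24.4444 − 19.5556 = 4.8888; the wedge equals the tax, 11.
DWL = ½ × 4.8888 × 11 = $26.89.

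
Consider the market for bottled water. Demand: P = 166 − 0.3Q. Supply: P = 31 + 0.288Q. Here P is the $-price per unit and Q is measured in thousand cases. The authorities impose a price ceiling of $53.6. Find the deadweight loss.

$6714.12 thousand

Competitive equilibrium: 166 − 0.3Q = 31 + 0.288Q → Q* = 229.5918, P* = 97.1224.
At the ceiling P = 53.6, quantity supplied = (53.6 − 31)/0.288 = 78.4722.
Willingness to pay at Q' = 78.4722: 166 − 0.3·78.4722 = 142.4583.
ΔQ = 229.5918 − 78.4722 = 151.1196; wedge = 142.4583 − 53.6 = 88.8583.
Welfare loss = ½ × 151.1196 × 88.8583 = $6714.12 thousand.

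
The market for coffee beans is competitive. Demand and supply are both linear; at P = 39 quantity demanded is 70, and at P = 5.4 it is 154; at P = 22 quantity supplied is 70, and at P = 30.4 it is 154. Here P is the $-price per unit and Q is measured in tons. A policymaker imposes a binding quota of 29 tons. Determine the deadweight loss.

$1406.25

Demand slope = (5.4 − 39)/(154 − 70) = −0.4, so P = 67 − 0.4Q.
Supply slope = (30.4 − 22)/(154 − 70) = 0.1, so P = 15 + 0.1Q.
Competitive equilibrium: 67 − 0.4Q = 15 + 0.1Q → Q* = 104, P* = 25.4.
At Q = 29: demand price = 67 − 0.4·29 = 55.4; supply price = 15 + 0.1·29 = 17.9.
ΔQ = 104 − 29 = 75; wedge = 55.4 − 17.9 = 37.5.
Deadweight loss = ½ × 75 × 37.5 = $1406.25.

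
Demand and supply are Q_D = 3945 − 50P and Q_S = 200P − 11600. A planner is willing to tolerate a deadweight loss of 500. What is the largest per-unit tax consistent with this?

5

In inverse form: demand P = 78.9 − 0.02Q, supply P = 58 + 0.005Q.
Competitive equilibrium: 78.9 − 0.02Q = 58 + 0.005Q → Q* = 836, P* = 62.18.
A tax t gives ΔQ = t/0.025 and wedge t, so DWL = t²/0.05.
t²/0.05 = 500 → t² = 25 → t = 5.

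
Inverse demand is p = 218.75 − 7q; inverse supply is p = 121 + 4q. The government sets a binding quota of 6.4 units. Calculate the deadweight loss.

Competitive equilibrium: 218.75 − 7q = 121 + 4q → q* = 8.8864, p* = 156.5455.
At q = 6.4: demand price = 218.75 − 7·6.4 = 173.95; supply price = 121 + 4·6.4 = 146.6.
Δq = 8.8864 − 6.4 = 2.4864; wedge = 173.95 − 146.6 = 27.35.
Welfare loss = ½ × 2.4864 × 27.35 = 34.

34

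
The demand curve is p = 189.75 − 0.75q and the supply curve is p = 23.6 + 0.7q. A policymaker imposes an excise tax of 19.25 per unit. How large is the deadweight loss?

127.78

Competitive equilibrium: 189.75 − 0.75q = 23.6 + 0.7q → q* = 114.5862, p* = 103.8103.
With the tax, the buyer price exceeds the seller price by 19.25: (189.75 − 0.75q) − (23.6 + 0.7q) = 19.25 → q' = 101.3103.
Δq = 114.5862 − 101.3103 = 13.2759; the wedge equals the tax, 19.25.
Welfare loss = ½ × 13.2759 × 19.25 = 127.78.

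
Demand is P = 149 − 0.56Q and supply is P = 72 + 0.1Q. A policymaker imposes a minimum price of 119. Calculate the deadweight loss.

1313.73

Competitive equilibrium: 149 − 0.56Q = 72 + 0.1Q → Q* = 116.66667, P* = 83.66667.
At the floor P = 119, quantity demanded = (149 − 119)/0.56 = 53.57143.
Sellers' marginal cost at Q' = 53.57143: 72 + 0.1·53.57143 = 77.35714.
ΔQ = 116.66667 − 53.57143 = 63.09524; wedge = 119 − 77.35714 = 41.64286.
Welfare loss = ½ × 63.09524 × 41.64286 = 1313.73.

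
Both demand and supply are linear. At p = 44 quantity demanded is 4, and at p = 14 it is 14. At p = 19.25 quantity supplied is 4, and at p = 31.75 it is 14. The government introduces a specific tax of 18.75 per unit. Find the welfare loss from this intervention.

Demand slope = (14 − 44)/(14 − 4) = −3, so p = 56 − 3q.
Supply slope = (31.75 − 19.25)/(14 − 4) = 1.25, so p = 14.25 + 1.25q.
Competitive equilibrium: 56 − 3q = 14.25 + 1.25q → q* = 9.8235, p* = 26.5294.
With the tax, the buyer price exceeds the seller price by 18.75: (56 − 3q) − (14.25 + 1.25q) = 18.75 → q' = 5.4118.
Δq = 9.8235 − 5.4118 = 4.4117; the wedge equals the tax, 18.75.
The triangle = ½ × 4.4117 × 18.75 = 41.36.

41.36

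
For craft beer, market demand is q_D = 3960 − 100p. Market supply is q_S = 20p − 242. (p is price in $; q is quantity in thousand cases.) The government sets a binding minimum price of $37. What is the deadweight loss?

In inverse form: demand p = 39.6 − 0.01q, supply p = 12.1 + 0.05q.
Competitive equilibrium: 39.6 − 0.01q = 12.1 + 0.05q → q* = 458.3333, p* = 35.0167.
At the floor p = 37, quantity demanded = (39.6 − 37)/0.01 = 260.
Sellers' marginal cost at q' = 260: 12.1 + 0.05·260 = 25.1.
Δq = 458.3333 − 260 = 198.3333; wedge = 37 − 25.1 = 11.9.
Welfare loss = ½ × 198.3333 × 11.9 = $1180.08 thousand.

$1180.08 thousand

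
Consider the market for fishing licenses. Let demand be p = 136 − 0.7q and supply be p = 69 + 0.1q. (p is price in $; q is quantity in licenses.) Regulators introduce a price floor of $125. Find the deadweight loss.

Competitive equilibrium: 136 − 0.7q = 69 + 0.1q → q* = 83.75, p* = 77.375.
At the floor p = 125, quantity demanded = (136 − 125)/0.7 = 15.7143.
Sellers' marginal cost at q' = 15.7143: 69 + 0.1·15.7143 = 70.5714.
Δq = 83.75 − 15.7143 = 68.0357; wedge = 125 − 70.5714 = 54.4286.
Deadweight loss = ½ × 68.0357 × 54.4286 = $1851.54.

$1851.54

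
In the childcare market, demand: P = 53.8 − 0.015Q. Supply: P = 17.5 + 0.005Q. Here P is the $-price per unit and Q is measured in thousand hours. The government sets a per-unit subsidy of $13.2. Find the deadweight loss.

Competitive equilibrium: 53.8 − 0.015Q = 17.5 + 0.005Q → Q* = 1815, P* = 26.575.
The subsidy lowers effective supply by 13.2: P = 4.3 + 0.005Q.
New quantity: 53.8 − 0.015Q = 4.3 + 0.005Q → Q' = 2475.
Overproduction ΔQ = 2475 − 1815 = 660; wedge = subsidy = 13.2.
DWL = ½ × 660 × 13.2 = $4356 thousand.

$4356 thousand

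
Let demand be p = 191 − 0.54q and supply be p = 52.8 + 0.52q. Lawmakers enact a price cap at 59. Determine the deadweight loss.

7436.65

Competitive equilibrium: 191 − 0.54q = 52.8 + 0.52q → q* = 130.3774, p* = 120.5962.
At the ceiling p = 59, quantity supplied = (59 − 52.8)/0.52 = 11.9231.
Willingness to pay at q' = 11.9231: 191 − 0.54·11.9231 = 184.5615.
Δq = 130.3774 − 11.9231 = 118.4543; wedge = 184.5615 − 59 = 125.5615.
DWL = ½ × 118.4543 × 125.5615 = 7436.65.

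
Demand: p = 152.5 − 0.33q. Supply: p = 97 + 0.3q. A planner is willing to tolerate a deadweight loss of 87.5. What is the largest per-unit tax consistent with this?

Competitive equilibrium: 152.5 − 0.33q = 97 + 0.3q → q* = 88.0952, p* = 123.4286.
A tax t gives Δq = t/0.63 and wedge t, so DWL = t²/1.26.
t²/1.26 = 87.5 → t² = 110.25 → t = 10.5.

10.5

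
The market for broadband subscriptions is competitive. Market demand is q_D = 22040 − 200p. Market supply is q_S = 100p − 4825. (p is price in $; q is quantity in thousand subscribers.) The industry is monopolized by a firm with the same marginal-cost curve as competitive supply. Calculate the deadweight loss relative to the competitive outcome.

$7995.42 thousand

In inverse form: demand p = 110.2 − 0.005q, supply p = 48.25 + 0.01q.
Competitive equilibrium: 110.2 − 0.005q = 48.25 + 0.01q → q* = 4130, p* = 89.55.
Marginal revenue: MR = 110.2 − 0.01q. Set MR = MC: 110.2 − 0.01q = 48.25 + 0.01q → q_m = 3097.5.
Price p_m = 110.2 − 0.005·3097.5 = 94.7125; MC(q_m) = 48.25 + 0.01·3097.5 = 79.225.
Competitive q* = 4130, so Δq = 1032.5; wedge = 94.7125 − 79.225 = 15.4875.
Deadweight loss = ½ × 1032.5 × 15.4875 = $7995.42 thousand.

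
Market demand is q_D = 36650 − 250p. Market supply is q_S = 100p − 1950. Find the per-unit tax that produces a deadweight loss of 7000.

14

In inverse form: demand p = 146.6 − 0.004q, supply p = 19.5 + 0.01q.
Competitive equilibrium: 146.6 − 0.004q = 19.5 + 0.01q → q* = 9078.5714, p* = 110.2857.
A tax t gives Δq = t/0.014 and wedge t, so DWL = t²/0.028.
t²/0.028 = 7000 → t² = 196 → t = 14.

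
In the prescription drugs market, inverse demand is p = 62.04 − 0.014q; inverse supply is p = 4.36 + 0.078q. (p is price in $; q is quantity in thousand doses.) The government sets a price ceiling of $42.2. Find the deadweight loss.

Competitive equilibrium: 62.04 − 0.014q = 4.36 + 0.078q → q* = 626.9565, p* = 53.2626.
At the ceiling p = 42.2, quantity supplied = (42.2 − 4.36)/0.078 = 485.1282.
Willingness to pay at q' = 485.1282: 62.04 − 0.014·485.1282 = 55.2482.
Δq = 626.9565 − 485.1282 = 141.8283; wedge = 55.2482 − 42.2 = 13.0482.
DWL = ½ × 141.8283 × 13.0482 = $925.30 thousand.

$925.30 thousand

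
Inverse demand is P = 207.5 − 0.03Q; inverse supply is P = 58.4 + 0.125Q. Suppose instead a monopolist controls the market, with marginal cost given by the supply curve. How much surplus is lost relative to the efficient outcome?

1885.79

Competitive equilibrium: 207.5 − 0.03Q = 58.4 + 0.125Q → Q* = 961.9355, P* = 178.6419.
Marginal revenue: MR = 207.5 − 0.06Q. Set MR = MC: 207.5 − 0.06Q = 58.4 + 0.125Q → Q_m = 805.9459.
Price P_m = 207.5 − 0.03·805.9459 = 183.3216; MC(Q_m) = 58.4 + 0.125·805.9459 = 159.1432.
Competitive Q* = 961.9355, so ΔQ = 155.9896; wedge = 183.3216 − 159.1432 = 24.1784.
Welfare loss = ½ × 155.9896 × 24.1784 = 1885.79.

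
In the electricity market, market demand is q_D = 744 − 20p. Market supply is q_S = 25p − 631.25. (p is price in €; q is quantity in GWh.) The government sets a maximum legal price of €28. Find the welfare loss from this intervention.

€184.48

In inverse form: demand p = 37.2 − 0.05q, supply p = 25.25 + 0.04q.
Competitive equilibrium: 37.2 − 0.05q = 25.25 + 0.04q → q* = 132.7778, p* = 30.5611.
At the ceiling p = 28, quantity supplied = (28 − 25.25)/0.04 = 68.75.
Willingness to pay at q' = 68.75: 37.2 − 0.05·68.75 = 33.7625.
Δq = 132.7778 − 68.75 = 64.0278; wedge = 33.7625 − 28 = 5.7625.
The triangle = ½ × 64.0278 × 5.7625 = €184.48.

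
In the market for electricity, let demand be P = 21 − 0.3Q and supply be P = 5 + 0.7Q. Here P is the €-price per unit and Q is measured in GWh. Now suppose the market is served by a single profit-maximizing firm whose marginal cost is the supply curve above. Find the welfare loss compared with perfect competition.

€6.82

Competitive equilibrium: 21 − 0.3Q = 5 + 0.7Q → Q* = 16, P* = 16.2.
Marginal revenue: MR = 21 − 0.6Q. Set MR = MC: 21 − 0.6Q = 5 + 0.7Q → Q_m = 12.3077.
Price P_m = 21 − 0.3·12.3077 = 17.3077; MC(Q_m) = 5 + 0.7·12.3077 = 13.6154.
Competitive Q* = 16, so ΔQ = 3.6923; wedge = 17.3077 − 13.6154 = 3.6923.
Welfare loss = ½ × 3.6923 × 3.6923 = €6.82.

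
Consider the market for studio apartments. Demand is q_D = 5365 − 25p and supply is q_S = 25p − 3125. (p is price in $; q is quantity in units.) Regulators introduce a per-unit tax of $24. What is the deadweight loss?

In inverse form: demand p = 214.6 − 0.04q, supply p = 125 + 0.04q.
Competitive equilibrium: 214.6 − 0.04q = 125 + 0.04q → q* = 1120, p* = 169.8.
With the tax, the buyer price exceeds the seller price by 24: (214.6 − 0.04q) − (125 + 0.04q) = 24 → q' = 820.
Δq = 1120 − 820 = 300; the wedge equals the tax, 24.
The triangle = ½ × 300 × 24 = $3600.

$3600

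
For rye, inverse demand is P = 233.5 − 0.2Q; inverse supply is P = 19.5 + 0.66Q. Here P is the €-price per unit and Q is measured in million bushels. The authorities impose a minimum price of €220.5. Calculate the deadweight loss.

Competitive equilibrium: 233.5 − 0.2Q = 19.5 + 0.66Q → Q* = 248.8372, P* = 183.7326.
At the floor P = 220.5, quantity demanded = (233.5 − 220.5)/0.2 = 65.
Sellers' marginal cost at Q' = 65: 19.5 + 0.66·65 = 62.4.
ΔQ = 248.8372 − 65 = 183.8372; wedge = 220.5 − 62.4 = 158.1.
Welfare loss = ½ × 183.8372 × 158.1 = €14532.33 million.

€14532.33 million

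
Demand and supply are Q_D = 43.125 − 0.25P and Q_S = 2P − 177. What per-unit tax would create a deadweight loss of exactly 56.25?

22.5

In inverse form: demand P = 172.5 − 4Q, supply P = 88.5 + 0.5Q.
Competitive equilibrium: 172.5 − 4Q = 88.5 + 0.5Q → Q* = 18.6667, P* = 97.8333.
A tax t gives ΔQ = t/4.5 and wedge t, so DWL = t²/9.
t²/9 = 56.25 → t² = 506.25 → t = 22.5.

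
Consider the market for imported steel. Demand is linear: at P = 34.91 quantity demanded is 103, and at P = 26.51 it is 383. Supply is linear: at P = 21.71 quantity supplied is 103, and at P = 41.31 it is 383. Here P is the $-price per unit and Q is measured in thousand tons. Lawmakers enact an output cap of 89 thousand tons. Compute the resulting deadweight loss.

$1065.80 thousand

Demand slope = (26.51 − 34.91)/(383 − 103) = −0.03, so P = 38 − 0.03Q.
Supply slope = (41.31 − 21.71)/(383 − 103) = 0.07, so P = 14.5 + 0.07Q.
Competitive equilibrium: 38 − 0.03Q = 14.5 + 0.07Q → Q* = 235, P* = 30.95.
At Q = 89: demand price = 38 − 0.03·89 = 35.33; supply price = 14.5 + 0.07·89 = 20.73.
ΔQ = 235 − 89 = 146; wedge = 35.33 − 20.73 = 14.6.
Welfare loss = ½ × 146 × 14.6 = $1065.80 thousand.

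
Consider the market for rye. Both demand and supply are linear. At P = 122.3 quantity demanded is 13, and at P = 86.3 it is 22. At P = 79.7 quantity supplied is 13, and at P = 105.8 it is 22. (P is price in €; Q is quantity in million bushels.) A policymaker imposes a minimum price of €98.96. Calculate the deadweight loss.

€0.40 million

Demand slope = (86.3 − 122.3)/(22 − 13) = −4, so P = 174.3 − 4Q.
Supply slope = (105.8 − 79.7)/(22 − 13) = 2.9, so P = 42 + 2.9Q.
Competitive equilibrium: 174.3 − 4Q = 42 + 2.9Q → Q* = 19.1739, P* = 97.6043.
At the floor P = 98.96, quantity demanded = (174.3 − 98.96)/4 = 18.835.
Sellers' marginal cost at Q' = 18.835: 42 + 2.9·18.835 = 96.6215.
ΔQ = 19.1739 − 18.835 = 0.3389; wedge = 98.96 − 96.6215 = 2.3385.
Deadweight loss = ½ × 0.3389 × 2.3385 = €0.40 million.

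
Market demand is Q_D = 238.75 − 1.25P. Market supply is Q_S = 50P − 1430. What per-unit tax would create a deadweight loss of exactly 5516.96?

95.12

In inverse form: demand P = 191 − 0.8Q, supply P = 28.6 + 0.02Q.
Competitive equilibrium: 191 − 0.8Q = 28.6 + 0.02Q → Q* = 198.0488, P* = 32.561.
A tax t gives ΔQ = t/0.82 and wedge t, so DWL = t²/1.64.
t²/1.64 = 5516.96 → t² = 9047.8144 → t = 95.12.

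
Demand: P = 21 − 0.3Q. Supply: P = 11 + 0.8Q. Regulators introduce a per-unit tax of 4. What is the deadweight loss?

Competitive equilibrium: 21 − 0.3Q = 11 + 0.8Q → Q* = 9.0909, P* = 18.2727.
With the tax, the buyer price exceeds the seller price by 4: (21 − 0.3Q) − (11 + 0.8Q) = 4 → Q' = 5.4545.
ΔQ = 9.0909 − 5.4545 = 3.6364; the wedge equals the tax, 4.
Welfare loss = ½ × 3.6364 × 4 = 7.27.

7.27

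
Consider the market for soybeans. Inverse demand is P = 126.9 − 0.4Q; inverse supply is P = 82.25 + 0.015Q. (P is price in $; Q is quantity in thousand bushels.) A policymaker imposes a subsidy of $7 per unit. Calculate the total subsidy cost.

$871.20 thousand

Competitive equilibrium: 126.9 − 0.4Q = 82.25 + 0.015Q → Q* = 107.5904, P* = 83.8639.
The subsidy lowers effective supply by 7: P = 75.25 + 0.015Q.
New quantity: 126.9 − 0.4Q = 75.25 + 0.015Q → Q' = 124.4578.
Total subsidy cost = 7 × 124.4578 = $871.20 thousand.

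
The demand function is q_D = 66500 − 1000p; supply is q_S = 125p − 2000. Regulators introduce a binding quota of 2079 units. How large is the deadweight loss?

56141.14

In inverse form: demand p = 66.5 − 0.001q, supply p = 16 + 0.008q.
Competitive equilibrium: 66.5 − 0.001q = 16 + 0.008q → q* = 5611.1111, p* = 60.8889.
At q = 2079: demand price = 66.5 − 0.001·2079 = 64.421; supply price = 16 + 0.008·2079 = 32.632.
Δq = 5611.1111 − 2079 = 3532.1111; wedge = 64.421 − 32.632 = 31.789.
DWL = ½ × 3532.1111 × 31.789 = 56141.14.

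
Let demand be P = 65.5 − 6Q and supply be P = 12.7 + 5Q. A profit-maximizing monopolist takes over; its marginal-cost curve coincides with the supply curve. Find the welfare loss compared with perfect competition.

Competitive equilibrium: 65.5 − 6Q = 12.7 + 5Q → Q* = 4.8, P* = 36.7.
Marginal revenue: MR = 65.5 − 12Q. Set MR = MC: 65.5 − 12Q = 12.7 + 5Q → Q_m = 3.10588.
Price P_m = 65.5 − 6·3.10588 = 46.86472; MC(Q_m) = 12.7 + 5·3.10588 = 28.2294.
Competitive Q* = 4.8, so ΔQ = 1.69412; wedge = 46.86472 − 28.2294 = 18.63532.
The triangle = ½ × 1.69412 × 18.63532 = 15.79.

15.79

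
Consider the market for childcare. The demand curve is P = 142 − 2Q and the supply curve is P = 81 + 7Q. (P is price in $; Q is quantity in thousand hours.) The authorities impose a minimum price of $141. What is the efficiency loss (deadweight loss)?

$177.35 thousand

Competitive equilibrium: 142 − 2Q = 81 + 7Q → Q* = 6.7778, P* = 128.4444.
At the floor P = 141, quantity demanded = (142 − 141)/2 = 0.5.
Sellers' marginal cost at Q' = 0.5: 81 + 7·0.5 = 84.5.
ΔQ = 6.7778 − 0.5 = 6.2778; wedge = 141 − 84.5 = 56.5.
The triangle = ½ × 6.2778 × 56.5 = $177.35 thousand.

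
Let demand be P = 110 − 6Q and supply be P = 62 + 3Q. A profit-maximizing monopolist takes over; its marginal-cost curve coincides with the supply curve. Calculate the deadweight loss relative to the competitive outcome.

20.48

Competitive equilibrium: 110 − 6Q = 62 + 3Q → Q* = 5.3333, P* = 78.
Marginal revenue: MR = 110 − 12Q. Set MR = MC: 110 − 12Q = 62 + 3Q → Q_m = 3.2.
Price P_m = 110 − 6·3.2 = 90.8; MC(Q_m) = 62 + 3·3.2 = 71.6.
Competitive Q* = 5.3333, so ΔQ = 2.1333; wedge = 90.8 − 71.6 = 19.2.
Deadweight loss = ½ × 2.1333 × 19.2 = 20.48.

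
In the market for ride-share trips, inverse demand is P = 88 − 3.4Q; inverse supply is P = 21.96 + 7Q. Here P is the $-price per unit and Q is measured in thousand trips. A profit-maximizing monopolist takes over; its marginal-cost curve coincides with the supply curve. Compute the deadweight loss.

$12.73 thousand

Competitive equilibrium: 88 − 3.4Q = 21.96 + 7Q → Q* = 6.35, P* = 66.41.
Marginal revenue: MR = 88 − 6.8Q. Set MR = MC: 88 − 6.8Q = 21.96 + 7Q → Q_m = 4.7855.
Price P_m = 88 − 3.4·4.7855 = 71.7293; MC(Q_m) = 21.96 + 7·4.7855 = 55.4585.
Competitive Q* = 6.35, so ΔQ = 1.5645; wedge = 71.7293 − 55.4585 = 16.2708.
Welfare loss = ½ × 1.5645 × 16.2708 = $12.73 thousand.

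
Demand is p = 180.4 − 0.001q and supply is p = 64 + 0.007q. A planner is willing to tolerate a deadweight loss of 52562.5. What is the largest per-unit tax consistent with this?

Competitive equilibrium: 180.4 − 0.001q = 64 + 0.007q → q* = 14550, p* = 165.85.
A tax t gives Δq = t/0.008 and wedge t, so DWL = t²/0.016.
t²/0.016 = 52562.5 → t² = 841 → t = 29.

29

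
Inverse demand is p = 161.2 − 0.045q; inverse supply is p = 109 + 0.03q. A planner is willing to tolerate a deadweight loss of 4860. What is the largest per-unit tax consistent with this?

Competitive equilibrium: 161.2 − 0.045q = 109 + 0.03q → q* = 696, p* = 129.88.
A tax t gives Δq = t/0.075 and wedge t, so DWL = t²/0.15.
t²/0.15 = 4860 → t² = 729 → t = 27.

27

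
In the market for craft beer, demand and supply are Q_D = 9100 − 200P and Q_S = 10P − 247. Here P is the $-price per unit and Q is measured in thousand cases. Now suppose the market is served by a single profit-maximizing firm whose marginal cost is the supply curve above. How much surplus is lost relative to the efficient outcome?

In inverse form: demand P = 45.5 − 0.005Q, supply P = 24.7 + 0.1Q.
Competitive equilibrium: 45.5 − 0.005Q = 24.7 + 0.1Q → Q* = 198.0952, P* = 44.5095.
Marginal revenue: MR = 45.5 − 0.01Q. Set MR = MC: 45.5 − 0.01Q = 24.7 + 0.1Q → Q_m = 189.0909.
Price P_m = 45.5 − 0.005·189.0909 = 44.5545; MC(Q_m) = 24.7 + 0.1·189.0909 = 43.6091.
Competitive Q* = 198.0952, so ΔQ = 9.0043; wedge = 44.5545 − 43.6091 = 0.9454.
The triangle = ½ × 9.0043 × 0.9454 = $4.26 thousand.

$4.26 thousand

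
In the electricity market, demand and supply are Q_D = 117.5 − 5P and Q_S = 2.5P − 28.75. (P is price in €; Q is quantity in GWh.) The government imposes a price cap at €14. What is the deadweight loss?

€56.72

In inverse form: demand P = 23.5 − 0.2Q, supply P = 11.5 + 0.4Q.
Competitive equilibrium: 23.5 − 0.2Q = 11.5 + 0.4Q → Q* = 20, P* = 19.5.
At the ceiling P = 14, quantity supplied = (14 − 11.5)/0.4 = 6.25.
Willingness to pay at Q' = 6.25: 23.5 − 0.2·6.25 = 22.25.
ΔQ = 20 − 6.25 = 13.75; wedge = 22.25 − 14 = 8.25.
Deadweight loss = ½ × 13.75 × 8.25 = €56.72.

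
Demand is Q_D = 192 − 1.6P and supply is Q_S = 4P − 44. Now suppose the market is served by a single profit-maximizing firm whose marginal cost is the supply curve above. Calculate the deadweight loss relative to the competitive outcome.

In inverse form: demand P = 120 − 0.625Q, supply P = 11 + 0.25Q.
Competitive equilibrium: 120 − 0.625Q = 11 + 0.25Q → Q* = 124.5714, P* = 42.1429.
Marginal revenue: MR = 120 − 1.25Q. Set MR = MC: 120 − 1.25Q = 11 + 0.25Q → Q_m = 72.6667.
Price P_m = 120 − 0.625·72.6667 = 74.5833; MC(Q_m) = 11 + 0.25·72.6667 = 29.1667.
Competitive Q* = 124.5714, so ΔQ = 51.9047; wedge = 74.5833 − 29.1667 = 45.4166.
Welfare loss = ½ × 51.9047 × 45.4166 = 1178.67.

1178.67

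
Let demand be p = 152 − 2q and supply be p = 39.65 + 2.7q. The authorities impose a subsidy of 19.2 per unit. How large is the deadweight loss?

Competitive equilibrium: 152 − 2q = 39.65 + 2.7q → q* = 23.9043, p* = 104.1915.
The subsidy lowers effective supply by 19.2: p = 20.45 + 2.7q.
New quantity: 152 − 2q = 20.45 + 2.7q → q' = 27.9894.
Overproduction Δq = 27.9894 − 23.9043 = 4.0851; wedge = subsidy = 19.2.
Deadweight loss = ½ × 4.0851 × 19.2 = 39.22.

39.22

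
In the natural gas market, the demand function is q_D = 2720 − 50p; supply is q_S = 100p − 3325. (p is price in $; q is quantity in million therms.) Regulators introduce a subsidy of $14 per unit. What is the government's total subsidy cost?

In inverse form: demand p = 54.4 − 0.02q, supply p = 33.25 + 0.01q.
Competitive equilibrium: 54.4 − 0.02q = 33.25 + 0.01q → q* = 705, p* = 40.3.
The subsidy lowers effective supply by 14: p = 19.25 + 0.01q.
New quantity: 54.4 − 0.02q = 19.25 + 0.01q → q' = 1171.6667.
Total subsidy cost = 14 × 1171.6667 = $16403.33 million.

$16403.33 million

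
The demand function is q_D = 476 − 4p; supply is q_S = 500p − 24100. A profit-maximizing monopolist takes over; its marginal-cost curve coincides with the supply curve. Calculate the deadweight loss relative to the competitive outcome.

2466.66

In inverse form: demand p = 119 − 0.25q, supply p = 48.2 + 0.002q.
Competitive equilibrium: 119 − 0.25q = 48.2 + 0.002q → q* = 280.95238, p* = 48.7619.
Marginal revenue: MR = 119 − 0.5q. Set MR = MC: 119 − 0.5q = 48.2 + 0.002q → q_m = 141.03586.
Price p_m = 119 − 0.25·141.03586 = 83.74104; MC(q_m) = 48.2 + 0.002·141.03586 = 48.48207.
Competitive q* = 280.95238, so Δq = 139.91652; wedge = 83.74104 − 48.48207 = 35.25897.
The triangle = ½ × 139.91652 × 35.25897 = 2466.66.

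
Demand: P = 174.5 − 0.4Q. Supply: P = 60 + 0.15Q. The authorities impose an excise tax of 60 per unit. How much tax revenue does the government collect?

5945.45

Competitive equilibrium: 174.5 − 0.4Q = 60 + 0.15Q → Q* = 208.1818, P* = 91.2273.
With the tax, the buyer price exceeds the seller price by 60: (174.5 − 0.4Q) − (60 + 0.15Q) = 60 → Q' = 99.0909.
Tax revenue = 60 × 99.0909 = 5945.45.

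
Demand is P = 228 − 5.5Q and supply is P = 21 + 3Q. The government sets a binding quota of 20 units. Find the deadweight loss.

80.53

Competitive equilibrium: 228 − 5.5Q = 21 + 3Q → Q* = 24.3529, P* = 94.0588.
At Q = 20: demand price = 228 − 5.5·20 = 118; supply price = 21 + 3·20 = 81.
ΔQ = 24.3529 − 20 = 4.3529; wedge = 118 − 81 = 37.
Welfare loss = ½ × 4.3529 × 37 = 80.53.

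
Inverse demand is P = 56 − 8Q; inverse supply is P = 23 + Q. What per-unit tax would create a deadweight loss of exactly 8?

Competitive equilibrium: 56 − 8Q = 23 + Q → Q* = 3.6667, P* = 26.6667.
A tax t gives ΔQ = t/9 and wedge t, so DWL = t²/18.
t²/18 = 8 → t² = 144 → t = 12.

12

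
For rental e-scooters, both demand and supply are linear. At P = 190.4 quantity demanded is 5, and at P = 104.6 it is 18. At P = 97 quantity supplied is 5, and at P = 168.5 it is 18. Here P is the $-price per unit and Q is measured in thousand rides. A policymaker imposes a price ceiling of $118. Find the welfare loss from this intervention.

$92.06 thousand

Demand slope = (104.6 − 190.4)/(18 − 5) = −6.6, so P = 223.4 − 6.6Q.
Supply slope = (168.5 − 97)/(18 − 5) = 5.5, so P = 69.5 + 5.5Q.
Competitive equilibrium: 223.4 − 6.6Q = 69.5 + 5.5Q → Q* = 12.719, P* = 139.4545.
At the ceiling P = 118, quantity supplied = (118 − 69.5)/5.5 = 8.8182.
Willingness to pay at Q' = 8.8182: 223.4 − 6.6·8.8182 = 165.1999.
ΔQ = 12.719 − 8.8182 = 3.9008; wedge = 165.1999 − 118 = 47.1999.
Deadweight loss = ½ × 3.9008 × 47.1999 = $92.06 thousand.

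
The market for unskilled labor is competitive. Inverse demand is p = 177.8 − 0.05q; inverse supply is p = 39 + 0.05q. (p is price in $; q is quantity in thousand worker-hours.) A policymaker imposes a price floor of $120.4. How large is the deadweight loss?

$2880 thousand

Competitive equilibrium: 177.8 − 0.05q = 39 + 0.05q → q* = 1388, p* = 108.4.
At the floor p = 120.4, quantity demanded = (177.8 − 120.4)/0.05 = 1148.
Sellers' marginal cost at q' = 1148: 39 + 0.05·1148 = 96.4.
Δq = 1388 − 1148 = 240; wedge = 120.4 − 96.4 = 24.
The triangle = ½ × 240 × 24 = $2880 thousand.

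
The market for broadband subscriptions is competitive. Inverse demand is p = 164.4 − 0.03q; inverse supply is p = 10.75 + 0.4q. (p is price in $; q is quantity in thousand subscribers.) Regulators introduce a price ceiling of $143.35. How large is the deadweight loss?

Competitive equilibrium: 164.4 − 0.03q = 10.75 + 0.4q → q* = 357.3256, p* = 153.6802.
At the ceiling p = 143.35, quantity supplied = (143.35 − 10.75)/0.4 = 331.5.
Willingness to pay at q' = 331.5: 164.4 − 0.03·331.5 = 154.455.
Δq = 357.3256 − 331.5 = 25.8256; wedge = 154.455 − 143.35 = 11.105.
The triangle = ½ × 25.8256 × 11.105 = $143.40 thousand.

$143.40 thousand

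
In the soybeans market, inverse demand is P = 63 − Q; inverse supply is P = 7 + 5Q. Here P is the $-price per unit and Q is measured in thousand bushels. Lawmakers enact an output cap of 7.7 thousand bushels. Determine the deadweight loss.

Competitive equilibrium: 63 − Q = 7 + 5Q → Q* = 9.3333, P* = 53.6667.
At Q = 7.7: demand price = 63 − 1·7.7 = 55.3; supply price = 7 + 5·7.7 = 45.5.
ΔQ = 9.3333 − 7.7 = 1.6333; wedge = 55.3 − 45.5 = 9.8.
The triangle = ½ × 1.6333 × 9.8 = $8 thousand.

$8 thousand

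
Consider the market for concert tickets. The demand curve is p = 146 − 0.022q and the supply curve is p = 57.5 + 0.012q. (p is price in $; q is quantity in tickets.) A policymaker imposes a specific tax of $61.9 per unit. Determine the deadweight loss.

$56347.21

Competitive equilibrium: 146 − 0.022q = 57.5 + 0.012q → q* = 2602.9412, p* = 88.7353.
With the tax, the buyer price exceeds the seller price by 61.9: (146 − 0.022q) − (57.5 + 0.012q) = 61.9 → q' = 782.3529.
Δq = 2602.9412 − 782.3529 = 1820.5883; the wedge equals the tax, 61.9.
Deadweight loss = ½ × 1820.5883 × 61.9 = $56347.21.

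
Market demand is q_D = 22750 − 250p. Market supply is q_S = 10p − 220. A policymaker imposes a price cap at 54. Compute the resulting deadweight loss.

6134.22

In inverse form: demand p = 91 − 0.004q, supply p = 22 + 0.1q.
Competitive equilibrium: 91 − 0.004q = 22 + 0.1q → q* = 663.4615, p* = 88.3462.
At the ceiling p = 54, quantity supplied = (54 − 22)/0.1 = 320.
Willingness to pay at q' = 320: 91 − 0.004·320 = 89.72.
Δq = 663.4615 − 320 = 343.4615; wedge = 89.72 − 54 = 35.72.
Welfare loss = ½ × 343.4615 × 35.72 = 6134.22.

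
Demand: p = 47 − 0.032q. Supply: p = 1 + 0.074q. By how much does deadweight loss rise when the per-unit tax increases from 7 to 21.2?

Competitive equilibrium: 47 − 0.032q = 1 + 0.074q → q* = 433.9623, p* = 33.1132.
For a per-unit tax t: Δq = t/0.106, so DWL = ½·t·(t/0.106) = t²/0.212.
At t = 7: DWL = 231.132. At t = 21.2: DWL = 2120.
Increase = 2120 − 231.132 = 1888.87.

1888.87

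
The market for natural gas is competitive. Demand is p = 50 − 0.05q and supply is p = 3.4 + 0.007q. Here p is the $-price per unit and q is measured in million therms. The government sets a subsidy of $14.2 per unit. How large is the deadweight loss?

$1768.77 million

Competitive equilibrium: 50 − 0.05q = 3.4 + 0.007q → q* = 817.5439, p* = 9.1228.
The subsidy lowers effective supply by 14.2: p = 0.007q − 10.8.
New quantity: 50 − 0.05q = 0.007q − 10.8 → q' = 1066.6667.
Overproduction Δq = 1066.6667 − 817.5439 = 249.1228; wedge = subsidy = 14.2.
Deadweight loss = ½ × 249.1228 × 14.2 = $1768.77 million.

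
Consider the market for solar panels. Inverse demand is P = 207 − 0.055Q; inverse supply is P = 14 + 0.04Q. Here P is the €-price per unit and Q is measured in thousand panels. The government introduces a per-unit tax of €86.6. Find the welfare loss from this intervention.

€39471.37 thousand

Competitive equilibrium: 207 − 0.055Q = 14 + 0.04Q → Q* = 2031.5789, P* = 95.2632.
With the tax, the buyer price exceeds the seller price by 86.6: (207 − 0.055Q) − (14 + 0.04Q) = 86.6 → Q' = 1120.
ΔQ = 2031.5789 − 1120 = 911.5789; the wedge equals the tax, 86.6.
Welfare loss = ½ × 911.5789 × 86.6 = €39471.37 thousand.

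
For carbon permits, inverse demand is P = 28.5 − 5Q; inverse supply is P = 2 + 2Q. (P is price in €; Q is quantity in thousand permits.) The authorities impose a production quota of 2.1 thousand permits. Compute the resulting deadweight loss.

€9.95 thousand

Competitive equilibrium: 28.5 − 5Q = 2 + 2Q → Q* = 3.7857, P* = 9.5714.
At Q = 2.1: demand price = 28.5 − 5·2.1 = 18; supply price = 2 + 2·2.1 = 6.2.
ΔQ = 3.7857 − 2.1 = 1.6857; wedge = 18 − 6.2 = 11.8.
Deadweight loss = ½ × 1.6857 × 11.8 = €9.95 thousand.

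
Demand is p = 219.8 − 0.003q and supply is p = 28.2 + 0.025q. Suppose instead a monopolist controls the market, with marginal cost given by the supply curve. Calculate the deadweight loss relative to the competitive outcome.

Competitive equilibrium: 219.8 − 0.003q = 28.2 + 0.025q → q* = 6842.857143, p* = 199.271429.
Marginal revenue: MR = 219.8 − 0.006q. Set MR = MC: 219.8 − 0.006q = 28.2 + 0.025q → q_m = 6180.645161.
Price p_m = 219.8 − 0.003·6180.645161 = 201.258065; MC(q_m) = 28.2 + 0.025·6180.645161 = 182.716129.
Competitive q* = 6842.857143, so Δq = 662.211982; wedge = 201.258065 − 182.716129 = 18.541936.
DWL = ½ × 662.211982 × 18.541936 = 6139.35.

6139.35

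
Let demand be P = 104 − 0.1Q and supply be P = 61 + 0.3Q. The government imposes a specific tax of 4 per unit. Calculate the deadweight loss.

20

Competitive equilibrium: 104 − 0.1Q = 61 + 0.3Q → Q* = 107.5, P* = 93.25.
With the tax, the buyer price exceeds the seller price by 4: (104 − 0.1Q) − (61 + 0.3Q) = 4 → Q' = 97.5.
ΔQ = 107.5 − 97.5 = 10; the wedge equals the tax, 4.
Deadweight loss = ½ × 10 × 4 = 20.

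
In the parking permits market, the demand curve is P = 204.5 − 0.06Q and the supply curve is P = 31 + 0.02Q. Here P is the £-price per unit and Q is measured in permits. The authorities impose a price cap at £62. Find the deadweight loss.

Competitive equilibrium: 204.5 − 0.06Q = 31 + 0.02Q → Q* = 2168.75, P* = 74.375.
At the ceiling P = 62, quantity supplied = (62 − 31)/0.02 = 1550.
Willingness to pay at Q' = 1550: 204.5 − 0.06·1550 = 111.5.
ΔQ = 2168.75 − 1550 = 618.75; wedge = 111.5 − 62 = 49.5.
Welfare loss = ½ × 618.75 × 49.5 = £15314.06.

£15314.06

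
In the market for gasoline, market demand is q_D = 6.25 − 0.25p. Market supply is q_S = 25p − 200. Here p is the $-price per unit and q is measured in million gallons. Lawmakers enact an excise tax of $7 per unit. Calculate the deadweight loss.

$6.06 million

In inverse form: demand p = 25 − 4q, supply p = 8 + 0.04q.
Competitive equilibrium: 25 − 4q = 8 + 0.04q → q* = 4.2079, p* = 8.1683.
With the tax, the buyer price exceeds the seller price by 7: (25 − 4q) − (8 + 0.04q) = 7 → q' = 2.4752.
Δq = 4.2079 − 2.4752 = 1.7327; the wedge equals the tax, 7.
The triangle = ½ × 1.7327 × 7 = $6.06 million.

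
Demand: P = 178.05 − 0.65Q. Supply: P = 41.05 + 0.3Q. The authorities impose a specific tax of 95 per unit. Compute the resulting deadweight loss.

4750

Competitive equilibrium: 178.05 − 0.65Q = 41.05 + 0.3Q → Q* = 144.2105, P* = 84.3132.
With the tax, the buyer price exceeds the seller price by 95: (178.05 − 0.65Q) − (41.05 + 0.3Q) = 95 → Q' = 44.2105.
ΔQ = 144.2105 − 44.2105 = 100; the wedge equals the tax, 95.
Welfare loss = ½ × 100 × 95 = 4750.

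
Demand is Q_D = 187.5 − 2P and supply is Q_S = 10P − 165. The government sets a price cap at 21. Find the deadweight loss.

2104.22

In inverse form: demand P = 93.75 − 0.5Q, supply P = 16.5 + 0.1Q.
Competitive equilibrium: 93.75 − 0.5Q = 16.5 + 0.1Q → Q* = 128.75, P* = 29.375.
At the ceiling P = 21, quantity supplied = (21 − 16.5)/0.1 = 45.
Willingness to pay at Q' = 45: 93.75 − 0.5·45 = 71.25.
ΔQ = 128.75 − 45 = 83.75; wedge = 71.25 − 21 = 50.25.
Deadweight loss = ½ × 83.75 × 50.25 = 2104.22.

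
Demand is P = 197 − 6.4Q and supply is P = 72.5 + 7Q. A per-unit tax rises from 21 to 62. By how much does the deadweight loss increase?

126.98

Competitive equilibrium: 197 − 6.4Q = 72.5 + 7Q → Q* = 9.291, P* = 137.5373.
For a per-unit tax t: ΔQ = t/13.4, so DWL = ½·t·(t/13.4) = t²/26.8.
At t = 21: DWL = 16.455. At t = 62: DWL = 143.433.
Increase = 143.433 − 16.455 = 126.98.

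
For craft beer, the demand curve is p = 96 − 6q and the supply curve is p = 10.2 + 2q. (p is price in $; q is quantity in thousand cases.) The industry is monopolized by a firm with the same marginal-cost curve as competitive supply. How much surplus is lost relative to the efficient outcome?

$84.51 thousand

Competitive equilibrium: 96 − 6q = 10.2 + 2q → q* = 10.725, p* = 31.65.
Marginal revenue: MR = 96 − 12q. Set MR = MC: 96 − 12q = 10.2 + 2q → q_m = 6.1286.
Price p_m = 96 − 6·6.1286 = 59.2284; MC(q_m) = 10.2 + 2·6.1286 = 22.4572.
Competitive q* = 10.725, so Δq = 4.5964; wedge = 59.2284 − 22.4572 = 36.7712.
DWL = ½ × 4.5964 × 36.7712 = $84.51 thousand.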